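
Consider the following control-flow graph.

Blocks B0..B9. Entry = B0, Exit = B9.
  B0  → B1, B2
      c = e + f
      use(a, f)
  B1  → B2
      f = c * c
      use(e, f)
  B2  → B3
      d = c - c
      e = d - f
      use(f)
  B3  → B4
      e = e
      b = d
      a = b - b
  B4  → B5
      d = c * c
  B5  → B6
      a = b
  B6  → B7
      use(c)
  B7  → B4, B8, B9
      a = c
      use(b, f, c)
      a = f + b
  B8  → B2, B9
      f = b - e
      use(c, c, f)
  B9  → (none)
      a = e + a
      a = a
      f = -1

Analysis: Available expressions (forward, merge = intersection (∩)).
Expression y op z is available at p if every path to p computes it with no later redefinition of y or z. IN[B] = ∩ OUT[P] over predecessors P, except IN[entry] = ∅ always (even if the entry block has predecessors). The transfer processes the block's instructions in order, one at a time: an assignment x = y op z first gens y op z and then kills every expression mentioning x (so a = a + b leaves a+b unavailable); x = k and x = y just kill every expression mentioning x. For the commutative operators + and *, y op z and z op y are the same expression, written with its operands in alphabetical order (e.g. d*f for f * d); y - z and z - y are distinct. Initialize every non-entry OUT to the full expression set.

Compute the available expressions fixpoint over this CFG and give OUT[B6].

Answer: {b-b, c*c, c-c}

Trace:
Fixpoint table:
  B0:   IN={}   OUT={e+f}
  B1:   IN={e+f}   OUT={c*c}
  B2:   IN={}   OUT={c-c, d-f}
  B3:   IN={c-c, d-f}   OUT={b-b, c-c, d-f}
  B4:   IN={b-b, c-c}   OUT={b-b, c*c, c-c}
  B5:   IN={b-b, c*c, c-c}   OUT={b-b, c*c, c-c}
  B6:   IN={b-b, c*c, c-c}   OUT={b-b, c*c, c-c}
  B7:   IN={b-b, c*c, c-c}   OUT={b+f, b-b, c*c, c-c}
  B8:   IN={b+f, b-b, c*c, c-c}   OUT={b-b, b-e, c*c, c-c}
  B9:   IN={b-b, c*c, c-c}   OUT={b-b, c*c, c-c}

Merge at B6: IN[B6] = OUT[B5] = {b-b, c*c, c-c}
Applying B6's transfer function to that IN value gives OUT[B6] (row B6 above).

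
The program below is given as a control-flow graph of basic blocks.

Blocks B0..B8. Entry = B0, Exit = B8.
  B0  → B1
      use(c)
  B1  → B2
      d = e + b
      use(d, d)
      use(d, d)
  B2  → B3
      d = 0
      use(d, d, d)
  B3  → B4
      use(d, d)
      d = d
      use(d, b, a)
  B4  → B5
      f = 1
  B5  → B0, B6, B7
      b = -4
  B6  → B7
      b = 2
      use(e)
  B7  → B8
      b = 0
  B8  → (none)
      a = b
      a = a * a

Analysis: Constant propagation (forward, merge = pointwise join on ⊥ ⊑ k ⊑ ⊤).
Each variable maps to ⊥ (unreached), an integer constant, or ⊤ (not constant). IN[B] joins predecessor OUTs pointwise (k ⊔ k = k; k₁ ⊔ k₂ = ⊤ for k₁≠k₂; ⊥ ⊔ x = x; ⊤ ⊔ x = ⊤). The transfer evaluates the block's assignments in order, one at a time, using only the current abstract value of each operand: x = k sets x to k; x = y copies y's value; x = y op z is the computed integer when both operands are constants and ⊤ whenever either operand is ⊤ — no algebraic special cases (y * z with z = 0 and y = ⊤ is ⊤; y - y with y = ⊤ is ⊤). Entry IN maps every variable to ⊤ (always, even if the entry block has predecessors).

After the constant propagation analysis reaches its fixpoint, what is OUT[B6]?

Fixpoint table:
  B0:  IN=(all ⊤)  OUT=(all ⊤)
  B1:  IN=(all ⊤)  OUT=(all ⊤)
  B2:  IN=(all ⊤)  OUT={d:0; rest ⊤}
  B3:  IN={d:0; rest ⊤}  OUT={d:0; rest ⊤}
  B4:  IN={d:0; rest ⊤}  OUT={d:0, f:1; rest ⊤}
  B5:  IN={d:0, f:1; rest ⊤}  OUT={b:-4, d:0, f:1; rest ⊤}
  B6:  IN={b:-4, d:0, f:1; rest ⊤}  OUT={b:2, d:0, f:1; rest ⊤}
  B7:  IN={d:0, f:1; rest ⊤}  OUT={b:0, d:0, f:1; rest ⊤}
  B8:  IN={b:0, d:0, f:1; rest ⊤}  OUT={a:0, b:0, d:0, f:1; rest ⊤}

Merge at B6: IN[B6] = OUT[B5] = {a: ⊤, b: -4, c: ⊤, d: 0, e: ⊤, f: 1}
Applying B6's transfer function to that IN value gives OUT[B6] (row B6 above).

Answer: {a: ⊤, b: 2, c: ⊤, d: 0, e: ⊤, f: 1}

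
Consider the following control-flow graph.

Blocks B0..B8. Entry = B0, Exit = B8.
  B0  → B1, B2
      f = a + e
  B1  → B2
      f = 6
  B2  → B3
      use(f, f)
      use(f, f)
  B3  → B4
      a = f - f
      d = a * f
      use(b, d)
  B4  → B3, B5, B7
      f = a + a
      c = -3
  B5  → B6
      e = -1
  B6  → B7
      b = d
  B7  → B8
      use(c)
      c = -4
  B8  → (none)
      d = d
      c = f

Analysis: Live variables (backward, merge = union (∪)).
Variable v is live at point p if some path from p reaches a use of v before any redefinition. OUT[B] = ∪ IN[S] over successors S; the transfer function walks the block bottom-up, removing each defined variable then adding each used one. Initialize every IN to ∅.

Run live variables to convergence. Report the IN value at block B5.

Answer: {c, d, f}

Derivation:
Fixpoint table:
  B0:   IN={a, b, e}   OUT={b, f}
  B1:   IN={b}   OUT={b, f}
  B2:   IN={b, f}   OUT={b, f}
  B3:   IN={b, f}   OUT={a, b, d}
  B4:   IN={a, b, d}   OUT={b, c, d, f}
  B5:   IN={c, d, f}   OUT={c, d, f}
  B6:   IN={c, d, f}   OUT={c, d, f}
  B7:   IN={c, d, f}   OUT={d, f}
  B8:   IN={d, f}   OUT={}

Merge at B5: OUT[B5] = IN[B6] = {c, d, f}
Applying B5's transfer function to that OUT value gives IN[B5] (row B5 above).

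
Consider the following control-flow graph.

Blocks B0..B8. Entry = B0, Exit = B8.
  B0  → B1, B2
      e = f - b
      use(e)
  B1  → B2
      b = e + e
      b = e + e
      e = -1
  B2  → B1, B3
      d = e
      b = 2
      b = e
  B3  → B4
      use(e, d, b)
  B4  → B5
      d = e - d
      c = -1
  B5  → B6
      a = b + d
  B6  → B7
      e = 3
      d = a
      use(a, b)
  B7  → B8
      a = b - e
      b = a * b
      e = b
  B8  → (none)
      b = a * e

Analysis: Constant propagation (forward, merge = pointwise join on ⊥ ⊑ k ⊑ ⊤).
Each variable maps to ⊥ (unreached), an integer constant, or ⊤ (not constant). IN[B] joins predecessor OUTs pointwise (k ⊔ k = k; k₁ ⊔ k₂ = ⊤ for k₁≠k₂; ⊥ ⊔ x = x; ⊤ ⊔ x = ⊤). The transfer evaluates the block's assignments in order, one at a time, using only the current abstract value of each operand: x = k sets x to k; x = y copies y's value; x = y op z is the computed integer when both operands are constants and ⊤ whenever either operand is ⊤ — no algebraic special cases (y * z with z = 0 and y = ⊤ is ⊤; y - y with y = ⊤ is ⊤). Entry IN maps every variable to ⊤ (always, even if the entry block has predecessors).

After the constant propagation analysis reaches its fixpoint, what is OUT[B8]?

Converged values:
  B0:   IN=(all ⊤)   OUT=(all ⊤)
  B1:   IN=(all ⊤)   OUT={e:-1; rest ⊤}
  B2:   IN=(all ⊤)   OUT=(all ⊤)
  B3:   IN=(all ⊤)   OUT=(all ⊤)
  B4:   IN=(all ⊤)   OUT={c:-1; rest ⊤}
  B5:   IN={c:-1; rest ⊤}   OUT={c:-1; rest ⊤}
  B6:   IN={c:-1; rest ⊤}   OUT={c:-1, e:3; rest ⊤}
  B7:   IN={c:-1, e:3; rest ⊤}   OUT={c:-1; rest ⊤}
  B8:   IN={c:-1; rest ⊤}   OUT={c:-1; rest ⊤}

Merge at B8: IN[B8] = OUT[B7] = {a: ⊤, b: ⊤, c: -1, d: ⊤, e: ⊤, f: ⊤}
Applying B8's transfer function to that IN value gives OUT[B8] (row B8 above).

Answer: {a: ⊤, b: ⊤, c: -1, d: ⊤, e: ⊤, f: ⊤}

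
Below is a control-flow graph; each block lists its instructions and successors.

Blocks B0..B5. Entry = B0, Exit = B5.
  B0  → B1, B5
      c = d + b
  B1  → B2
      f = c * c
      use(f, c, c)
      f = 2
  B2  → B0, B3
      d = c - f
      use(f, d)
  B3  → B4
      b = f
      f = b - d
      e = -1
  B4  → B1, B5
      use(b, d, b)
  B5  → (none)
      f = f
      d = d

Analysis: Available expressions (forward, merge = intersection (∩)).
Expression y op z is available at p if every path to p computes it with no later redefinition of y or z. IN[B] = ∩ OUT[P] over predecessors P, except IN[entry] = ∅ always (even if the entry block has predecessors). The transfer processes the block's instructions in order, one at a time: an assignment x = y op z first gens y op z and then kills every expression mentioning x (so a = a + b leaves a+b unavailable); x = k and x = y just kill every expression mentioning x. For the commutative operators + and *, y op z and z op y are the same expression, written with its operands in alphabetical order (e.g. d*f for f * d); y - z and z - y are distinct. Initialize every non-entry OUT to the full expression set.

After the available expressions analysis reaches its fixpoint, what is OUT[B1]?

Converged values:
  B0:  IN={}  OUT={b+d}
  B1:  IN={}  OUT={c*c}
  B2:  IN={c*c}  OUT={c*c, c-f}
  B3:  IN={c*c, c-f}  OUT={b-d, c*c}
  B4:  IN={b-d, c*c}  OUT={b-d, c*c}
  B5:  IN={}  OUT={}

Merge at B1: IN[B1] = OUT[B0] ∩ OUT[B4] = {}
Applying B1's transfer function to that IN value gives OUT[B1] (row B1 above).

Answer: {c*c}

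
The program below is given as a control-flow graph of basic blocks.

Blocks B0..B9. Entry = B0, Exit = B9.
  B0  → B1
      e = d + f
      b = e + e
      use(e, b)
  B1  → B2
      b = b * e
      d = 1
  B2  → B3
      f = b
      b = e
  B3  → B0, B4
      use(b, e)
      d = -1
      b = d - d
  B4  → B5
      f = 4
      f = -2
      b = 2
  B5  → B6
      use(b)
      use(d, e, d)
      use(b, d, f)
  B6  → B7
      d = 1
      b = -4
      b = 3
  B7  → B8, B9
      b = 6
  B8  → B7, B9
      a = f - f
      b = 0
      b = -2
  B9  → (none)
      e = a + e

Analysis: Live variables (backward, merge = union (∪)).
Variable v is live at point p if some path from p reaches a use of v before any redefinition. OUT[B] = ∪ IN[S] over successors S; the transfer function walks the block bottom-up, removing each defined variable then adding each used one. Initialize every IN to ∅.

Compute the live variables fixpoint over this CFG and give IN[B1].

Answer: {a, b, e}

Working:
Per-block solution:
  B0:  IN={a, d, f}  OUT={a, b, e}
  B1:  IN={a, b, e}  OUT={a, b, e}
  B2:  IN={a, b, e}  OUT={a, b, e, f}
  B3:  IN={a, b, e, f}  OUT={a, d, e, f}
  B4:  IN={a, d, e}  OUT={a, b, d, e, f}
  B5:  IN={a, b, d, e, f}  OUT={a, e, f}
  B6:  IN={a, e, f}  OUT={a, e, f}
  B7:  IN={a, e, f}  OUT={a, e, f}
  B8:  IN={e, f}  OUT={a, e, f}
  B9:  IN={a, e}  OUT={}

Merge at B1: OUT[B1] = IN[B2] = {a, b, e}
Applying B1's transfer function to that OUT value gives IN[B1] (row B1 above).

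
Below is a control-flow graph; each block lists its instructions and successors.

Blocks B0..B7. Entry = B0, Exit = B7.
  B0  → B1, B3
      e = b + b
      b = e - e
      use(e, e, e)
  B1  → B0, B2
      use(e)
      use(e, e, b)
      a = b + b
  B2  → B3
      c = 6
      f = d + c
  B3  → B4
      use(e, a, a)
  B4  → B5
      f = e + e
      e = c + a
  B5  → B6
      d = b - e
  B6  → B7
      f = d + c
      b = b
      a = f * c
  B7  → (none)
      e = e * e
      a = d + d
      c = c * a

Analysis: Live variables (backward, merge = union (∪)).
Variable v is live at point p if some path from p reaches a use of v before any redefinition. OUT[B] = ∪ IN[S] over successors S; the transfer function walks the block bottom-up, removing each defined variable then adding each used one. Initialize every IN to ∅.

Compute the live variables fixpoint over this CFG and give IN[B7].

Answer: {c, d, e}

Working:
Converged values:
  B0:   IN={a, b, c, d}   OUT={a, b, c, d, e}
  B1:   IN={b, c, d, e}   OUT={a, b, c, d, e}
  B2:   IN={a, b, d, e}   OUT={a, b, c, e}
  B3:   IN={a, b, c, e}   OUT={a, b, c, e}
  B4:   IN={a, b, c, e}   OUT={b, c, e}
  B5:   IN={b, c, e}   OUT={b, c, d, e}
  B6:   IN={b, c, d, e}   OUT={c, d, e}
  B7:   IN={c, d, e}   OUT={}

B7 is the boundary node: OUT[B7] = {}
Applying B7's transfer function to that OUT value gives IN[B7] (row B7 above).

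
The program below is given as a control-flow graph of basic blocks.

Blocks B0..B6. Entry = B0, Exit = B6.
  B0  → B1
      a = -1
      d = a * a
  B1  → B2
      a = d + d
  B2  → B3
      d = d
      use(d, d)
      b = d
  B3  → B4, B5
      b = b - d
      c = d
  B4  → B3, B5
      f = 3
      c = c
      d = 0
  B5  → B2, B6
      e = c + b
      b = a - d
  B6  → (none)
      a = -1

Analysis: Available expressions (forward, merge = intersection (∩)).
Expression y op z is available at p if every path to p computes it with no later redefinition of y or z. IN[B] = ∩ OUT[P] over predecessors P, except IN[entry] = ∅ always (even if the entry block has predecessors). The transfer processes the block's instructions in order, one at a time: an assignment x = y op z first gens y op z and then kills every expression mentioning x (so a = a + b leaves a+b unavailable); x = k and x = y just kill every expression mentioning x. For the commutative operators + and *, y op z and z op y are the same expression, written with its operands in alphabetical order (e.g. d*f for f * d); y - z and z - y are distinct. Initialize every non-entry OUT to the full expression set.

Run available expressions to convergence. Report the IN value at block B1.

Converged values:
  B0:   IN={}   OUT={a*a}
  B1:   IN={a*a}   OUT={d+d}
  B2:   IN={}   OUT={}
  B3:   IN={}   OUT={}
  B4:   IN={}   OUT={}
  B5:   IN={}   OUT={a-d}
  B6:   IN={a-d}   OUT={}

Merge at B1: IN[B1] = OUT[B0] = {a*a}

Answer: {a*a}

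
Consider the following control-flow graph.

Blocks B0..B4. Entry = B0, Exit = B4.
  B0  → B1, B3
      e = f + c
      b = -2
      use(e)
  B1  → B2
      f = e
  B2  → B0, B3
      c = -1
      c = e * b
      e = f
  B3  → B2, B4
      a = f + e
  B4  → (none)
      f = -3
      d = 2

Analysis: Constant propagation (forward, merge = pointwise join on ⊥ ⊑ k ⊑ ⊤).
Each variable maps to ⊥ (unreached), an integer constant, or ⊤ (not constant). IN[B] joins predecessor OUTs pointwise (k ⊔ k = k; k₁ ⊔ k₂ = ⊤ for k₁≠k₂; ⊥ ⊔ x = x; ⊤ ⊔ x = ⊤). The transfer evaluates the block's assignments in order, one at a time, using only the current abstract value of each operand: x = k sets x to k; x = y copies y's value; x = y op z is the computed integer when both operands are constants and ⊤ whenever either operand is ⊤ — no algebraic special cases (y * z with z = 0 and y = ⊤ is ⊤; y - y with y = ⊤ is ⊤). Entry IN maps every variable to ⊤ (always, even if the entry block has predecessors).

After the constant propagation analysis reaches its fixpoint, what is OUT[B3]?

Fixpoint table:
  B0:  IN=(all ⊤)  OUT={b:-2; rest ⊤}
  B1:  IN={b:-2; rest ⊤}  OUT={b:-2; rest ⊤}
  B2:  IN={b:-2; rest ⊤}  OUT={b:-2; rest ⊤}
  B3:  IN={b:-2; rest ⊤}  OUT={b:-2; rest ⊤}
  B4:  IN={b:-2; rest ⊤}  OUT={b:-2, d:2, f:-3; rest ⊤}

Merge at B3: IN[B3] = OUT[B0] ⊔ OUT[B2] = {a: ⊤, b: -2, c: ⊤, d: ⊤, e: ⊤, f: ⊤}
Applying B3's transfer function to that IN value gives OUT[B3] (row B3 above).

Answer: {a: ⊤, b: -2, c: ⊤, d: ⊤, e: ⊤, f: ⊤}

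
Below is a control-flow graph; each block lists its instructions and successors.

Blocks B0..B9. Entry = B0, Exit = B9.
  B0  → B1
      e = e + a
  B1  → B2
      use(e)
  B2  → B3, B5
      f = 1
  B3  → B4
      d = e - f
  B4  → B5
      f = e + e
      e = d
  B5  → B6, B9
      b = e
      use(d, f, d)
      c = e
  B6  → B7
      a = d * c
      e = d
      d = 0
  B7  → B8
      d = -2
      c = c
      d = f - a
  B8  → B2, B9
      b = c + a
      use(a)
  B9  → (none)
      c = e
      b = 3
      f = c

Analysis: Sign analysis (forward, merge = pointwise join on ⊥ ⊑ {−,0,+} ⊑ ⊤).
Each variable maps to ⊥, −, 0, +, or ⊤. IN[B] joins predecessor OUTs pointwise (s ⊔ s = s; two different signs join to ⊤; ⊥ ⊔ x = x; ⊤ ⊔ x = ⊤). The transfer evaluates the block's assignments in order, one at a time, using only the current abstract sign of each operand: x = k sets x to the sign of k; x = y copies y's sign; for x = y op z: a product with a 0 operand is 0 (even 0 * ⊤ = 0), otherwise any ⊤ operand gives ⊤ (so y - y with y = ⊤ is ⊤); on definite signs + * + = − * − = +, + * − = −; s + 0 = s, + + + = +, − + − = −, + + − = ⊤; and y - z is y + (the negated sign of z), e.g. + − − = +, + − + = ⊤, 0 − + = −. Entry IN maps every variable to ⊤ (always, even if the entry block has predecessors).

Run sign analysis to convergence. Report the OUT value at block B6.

Answer: {a: ⊤, b: ⊤, c: ⊤, d: 0, e: ⊤, f: ⊤}

Derivation:
Fixpoint table:
  B0:   IN=(all ⊤)   OUT=(all ⊤)
  B1:   IN=(all ⊤)   OUT=(all ⊤)
  B2:   IN=(all ⊤)   OUT={f:+; rest ⊤}
  B3:   IN={f:+; rest ⊤}   OUT={f:+; rest ⊤}
  B4:   IN={f:+; rest ⊤}   OUT=(all ⊤)
  B5:   IN=(all ⊤)   OUT=(all ⊤)
  B6:   IN=(all ⊤)   OUT={d:0; rest ⊤}
  B7:   IN={d:0; rest ⊤}   OUT=(all ⊤)
  B8:   IN=(all ⊤)   OUT=(all ⊤)
  B9:   IN=(all ⊤)   OUT={b:+; rest ⊤}

Merge at B6: IN[B6] = OUT[B5] = {a: ⊤, b: ⊤, c: ⊤, d: ⊤, e: ⊤, f: ⊤}
Applying B6's transfer function to that IN value gives OUT[B6] (row B6 above).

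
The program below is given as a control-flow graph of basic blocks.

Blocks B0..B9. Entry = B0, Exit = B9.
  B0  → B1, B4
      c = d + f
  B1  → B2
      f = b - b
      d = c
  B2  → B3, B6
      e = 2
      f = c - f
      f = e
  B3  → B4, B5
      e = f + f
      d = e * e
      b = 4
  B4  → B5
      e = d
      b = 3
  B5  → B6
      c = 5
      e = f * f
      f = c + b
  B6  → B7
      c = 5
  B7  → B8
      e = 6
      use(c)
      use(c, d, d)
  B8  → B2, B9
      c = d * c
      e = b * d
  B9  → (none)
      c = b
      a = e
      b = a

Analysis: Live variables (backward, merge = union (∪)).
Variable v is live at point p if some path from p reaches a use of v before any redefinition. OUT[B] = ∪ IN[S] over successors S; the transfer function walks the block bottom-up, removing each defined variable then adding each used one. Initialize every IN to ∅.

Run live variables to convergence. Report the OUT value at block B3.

Answer: {b, d, f}

Working:
Fixpoint table:
  B0:   IN={b, d, f}   OUT={b, c, d, f}
  B1:   IN={b, c}   OUT={b, c, d, f}
  B2:   IN={b, c, d, f}   OUT={b, d, f}
  B3:   IN={f}   OUT={b, d, f}
  B4:   IN={d, f}   OUT={b, d, f}
  B5:   IN={b, d, f}   OUT={b, d, f}
  B6:   IN={b, d, f}   OUT={b, c, d, f}
  B7:   IN={b, c, d, f}   OUT={b, c, d, f}
  B8:   IN={b, c, d, f}   OUT={b, c, d, e, f}
  B9:   IN={b, e}   OUT={}

Merge at B3: OUT[B3] = IN[B4] ⊔ IN[B5] = {b, d, f}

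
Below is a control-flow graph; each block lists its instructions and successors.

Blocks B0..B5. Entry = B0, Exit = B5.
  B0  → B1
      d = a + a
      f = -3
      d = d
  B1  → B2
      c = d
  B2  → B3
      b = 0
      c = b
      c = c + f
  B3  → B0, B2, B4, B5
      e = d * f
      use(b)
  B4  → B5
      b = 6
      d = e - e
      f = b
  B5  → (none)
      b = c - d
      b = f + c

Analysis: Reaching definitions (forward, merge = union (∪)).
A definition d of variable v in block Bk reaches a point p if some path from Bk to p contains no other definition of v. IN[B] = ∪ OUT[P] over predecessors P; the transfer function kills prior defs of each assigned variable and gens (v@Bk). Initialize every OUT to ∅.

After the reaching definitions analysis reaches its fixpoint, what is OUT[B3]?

Per-block solution:
  B0: | IN={b@B2, c@B2, d@B0, e@B3, f@B0} | OUT={b@B2, c@B2, d@B0, e@B3, f@B0}
  B1: | IN={b@B2, c@B2, d@B0, e@B3, f@B0} | OUT={b@B2, c@B1, d@B0, e@B3, f@B0}
  B2: | IN={b@B2, c@B1, c@B2, d@B0, e@B3, f@B0} | OUT={b@B2, c@B2, d@B0, e@B3, f@B0}
  B3: | IN={b@B2, c@B2, d@B0, e@B3, f@B0} | OUT={b@B2, c@B2, d@B0, e@B3, f@B0}
  B4: | IN={b@B2, c@B2, d@B0, e@B3, f@B0} | OUT={b@B4, c@B2, d@B4, e@B3, f@B4}
  B5: | IN={b@B2, b@B4, c@B2, d@B0, d@B4, e@B3, f@B0, f@B4} | OUT={b@B5, c@B2, d@B0, d@B4, e@B3, f@B0, f@B4}

Merge at B3: IN[B3] = OUT[B2] = {b@B2, c@B2, d@B0, e@B3, f@B0}
Applying B3's transfer function to that IN value gives OUT[B3] (row B3 above).

Answer: {b@B2, c@B2, d@B0, e@B3, f@B0}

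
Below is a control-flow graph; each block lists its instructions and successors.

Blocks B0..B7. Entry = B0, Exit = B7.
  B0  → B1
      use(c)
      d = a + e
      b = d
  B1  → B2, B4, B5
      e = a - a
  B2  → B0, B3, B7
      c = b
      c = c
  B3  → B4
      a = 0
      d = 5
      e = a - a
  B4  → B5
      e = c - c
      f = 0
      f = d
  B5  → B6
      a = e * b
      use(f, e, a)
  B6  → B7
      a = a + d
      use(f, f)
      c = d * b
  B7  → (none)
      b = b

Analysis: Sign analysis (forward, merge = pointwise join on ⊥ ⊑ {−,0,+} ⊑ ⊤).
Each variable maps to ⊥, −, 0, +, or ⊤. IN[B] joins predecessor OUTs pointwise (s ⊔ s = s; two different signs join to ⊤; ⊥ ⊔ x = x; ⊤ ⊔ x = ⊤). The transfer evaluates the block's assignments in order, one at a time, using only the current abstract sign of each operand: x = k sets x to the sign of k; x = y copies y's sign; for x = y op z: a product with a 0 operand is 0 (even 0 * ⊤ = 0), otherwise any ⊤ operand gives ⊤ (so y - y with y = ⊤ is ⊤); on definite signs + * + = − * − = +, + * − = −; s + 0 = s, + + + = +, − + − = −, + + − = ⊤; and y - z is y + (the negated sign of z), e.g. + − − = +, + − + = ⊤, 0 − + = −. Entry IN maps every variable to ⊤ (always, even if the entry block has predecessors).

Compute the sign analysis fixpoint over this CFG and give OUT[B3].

Converged values:
  B0:  IN=(all ⊤)  OUT=(all ⊤)
  B1:  IN=(all ⊤)  OUT=(all ⊤)
  B2:  IN=(all ⊤)  OUT=(all ⊤)
  B3:  IN=(all ⊤)  OUT={a:0, d:+, e:0; rest ⊤}
  B4:  IN=(all ⊤)  OUT=(all ⊤)
  B5:  IN=(all ⊤)  OUT=(all ⊤)
  B6:  IN=(all ⊤)  OUT=(all ⊤)
  B7:  IN=(all ⊤)  OUT=(all ⊤)

Merge at B3: IN[B3] = OUT[B2] = {a: ⊤, b: ⊤, c: ⊤, d: ⊤, e: ⊤, f: ⊤}
Applying B3's transfer function to that IN value gives OUT[B3] (row B3 above).

Answer: {a: 0, b: ⊤, c: ⊤, d: +, e: 0, f: ⊤}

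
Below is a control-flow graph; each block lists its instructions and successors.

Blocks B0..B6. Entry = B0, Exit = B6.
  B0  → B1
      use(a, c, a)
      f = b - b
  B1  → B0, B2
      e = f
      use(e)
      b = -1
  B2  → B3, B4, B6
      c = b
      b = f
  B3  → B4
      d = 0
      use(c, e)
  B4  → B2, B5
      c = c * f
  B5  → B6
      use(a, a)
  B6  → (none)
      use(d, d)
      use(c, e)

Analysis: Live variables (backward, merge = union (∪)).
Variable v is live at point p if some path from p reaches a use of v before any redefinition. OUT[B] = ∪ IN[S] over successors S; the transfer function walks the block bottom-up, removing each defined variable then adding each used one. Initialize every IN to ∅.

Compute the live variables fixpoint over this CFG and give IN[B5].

Answer: {a, c, d, e}

Trace:
Converged values:
  B0:   IN={a, b, c, d}   OUT={a, c, d, f}
  B1:   IN={a, c, d, f}   OUT={a, b, c, d, e, f}
  B2:   IN={a, b, d, e, f}   OUT={a, b, c, d, e, f}
  B3:   IN={a, b, c, e, f}   OUT={a, b, c, d, e, f}
  B4:   IN={a, b, c, d, e, f}   OUT={a, b, c, d, e, f}
  B5:   IN={a, c, d, e}   OUT={c, d, e}
  B6:   IN={c, d, e}   OUT={}

Merge at B5: OUT[B5] = IN[B6] = {c, d, e}
Applying B5's transfer function to that OUT value gives IN[B5] (row B5 above).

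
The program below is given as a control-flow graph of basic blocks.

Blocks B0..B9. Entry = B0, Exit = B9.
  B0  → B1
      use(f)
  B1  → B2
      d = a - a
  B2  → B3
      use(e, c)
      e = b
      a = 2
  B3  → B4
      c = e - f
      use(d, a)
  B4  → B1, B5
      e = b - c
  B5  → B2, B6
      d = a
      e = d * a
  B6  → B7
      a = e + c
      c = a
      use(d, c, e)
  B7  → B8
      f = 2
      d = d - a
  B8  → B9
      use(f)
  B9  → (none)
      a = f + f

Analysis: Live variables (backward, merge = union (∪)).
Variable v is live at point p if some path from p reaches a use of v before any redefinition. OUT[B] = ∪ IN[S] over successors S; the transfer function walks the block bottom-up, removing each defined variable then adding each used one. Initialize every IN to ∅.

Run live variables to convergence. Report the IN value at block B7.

Fixpoint table:
  B0:  IN={a, b, c, e, f}  OUT={a, b, c, e, f}
  B1:  IN={a, b, c, e, f}  OUT={b, c, d, e, f}
  B2:  IN={b, c, d, e, f}  OUT={a, b, d, e, f}
  B3:  IN={a, b, d, e, f}  OUT={a, b, c, f}
  B4:  IN={a, b, c, f}  OUT={a, b, c, e, f}
  B5:  IN={a, b, c, f}  OUT={b, c, d, e, f}
  B6:  IN={c, d, e}  OUT={a, d}
  B7:  IN={a, d}  OUT={f}
  B8:  IN={f}  OUT={f}
  B9:  IN={f}  OUT={}

Merge at B7: OUT[B7] = IN[B8] = {f}
Applying B7's transfer function to that OUT value gives IN[B7] (row B7 above).

Answer: {a, d}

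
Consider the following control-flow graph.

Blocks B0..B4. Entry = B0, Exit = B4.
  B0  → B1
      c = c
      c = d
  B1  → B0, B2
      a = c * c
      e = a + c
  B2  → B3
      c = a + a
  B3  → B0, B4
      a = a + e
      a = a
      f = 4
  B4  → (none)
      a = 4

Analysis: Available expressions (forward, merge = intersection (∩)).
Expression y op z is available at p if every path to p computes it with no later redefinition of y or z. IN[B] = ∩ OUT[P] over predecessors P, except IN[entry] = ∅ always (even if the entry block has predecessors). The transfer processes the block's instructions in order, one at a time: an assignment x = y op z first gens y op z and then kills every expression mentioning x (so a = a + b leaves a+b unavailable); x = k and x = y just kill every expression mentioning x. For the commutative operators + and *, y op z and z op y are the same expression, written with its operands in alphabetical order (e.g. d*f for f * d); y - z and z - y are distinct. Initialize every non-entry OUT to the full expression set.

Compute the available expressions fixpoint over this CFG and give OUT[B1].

Answer: {a+c, c*c}

Derivation:
Fixpoint table:
  B0:   IN={}   OUT={}
  B1:   IN={}   OUT={a+c, c*c}
  B2:   IN={a+c, c*c}   OUT={a+a}
  B3:   IN={a+a}   OUT={}
  B4:   IN={}   OUT={}

Merge at B1: IN[B1] = OUT[B0] = {}
Applying B1's transfer function to that IN value gives OUT[B1] (row B1 above).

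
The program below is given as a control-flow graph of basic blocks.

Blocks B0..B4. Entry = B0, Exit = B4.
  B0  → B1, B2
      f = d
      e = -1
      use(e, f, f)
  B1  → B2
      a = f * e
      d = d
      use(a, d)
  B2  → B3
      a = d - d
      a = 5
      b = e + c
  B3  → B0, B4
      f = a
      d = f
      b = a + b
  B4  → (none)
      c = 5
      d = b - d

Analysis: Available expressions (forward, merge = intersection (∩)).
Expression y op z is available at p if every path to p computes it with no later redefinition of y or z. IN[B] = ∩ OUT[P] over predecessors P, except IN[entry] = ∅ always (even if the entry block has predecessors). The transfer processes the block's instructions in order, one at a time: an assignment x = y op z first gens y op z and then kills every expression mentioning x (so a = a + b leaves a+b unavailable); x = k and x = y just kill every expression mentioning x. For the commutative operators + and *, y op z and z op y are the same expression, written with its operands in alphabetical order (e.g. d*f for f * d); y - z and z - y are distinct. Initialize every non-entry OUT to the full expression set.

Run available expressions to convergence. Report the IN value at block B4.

Answer: {c+e}

Derivation:
Per-block solution:
  B0:   IN={}   OUT={}
  B1:   IN={}   OUT={e*f}
  B2:   IN={}   OUT={c+e, d-d}
  B3:   IN={c+e, d-d}   OUT={c+e}
  B4:   IN={c+e}   OUT={}

Merge at B4: IN[B4] = OUT[B3] = {c+e}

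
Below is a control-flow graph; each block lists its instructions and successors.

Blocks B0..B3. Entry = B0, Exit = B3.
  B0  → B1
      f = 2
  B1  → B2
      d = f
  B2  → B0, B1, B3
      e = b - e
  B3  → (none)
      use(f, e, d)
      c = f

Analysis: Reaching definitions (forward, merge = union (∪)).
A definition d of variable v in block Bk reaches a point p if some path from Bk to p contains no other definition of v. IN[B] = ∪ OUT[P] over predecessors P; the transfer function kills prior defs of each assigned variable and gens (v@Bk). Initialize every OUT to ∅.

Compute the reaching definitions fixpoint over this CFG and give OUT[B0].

Answer: {d@B1, e@B2, f@B0}

Working:
Converged values:
  B0: | IN={d@B1, e@B2, f@B0} | OUT={d@B1, e@B2, f@B0}
  B1: | IN={d@B1, e@B2, f@B0} | OUT={d@B1, e@B2, f@B0}
  B2: | IN={d@B1, e@B2, f@B0} | OUT={d@B1, e@B2, f@B0}
  B3: | IN={d@B1, e@B2, f@B0} | OUT={c@B3, d@B1, e@B2, f@B0}

Merge at B0 (entry node, so the boundary value {} is joined with the incoming edge(s)): IN[B0] = {} ⊔ OUT[B2] = {d@B1, e@B2, f@B0}
Applying B0's transfer function to that IN value gives OUT[B0] (row B0 above).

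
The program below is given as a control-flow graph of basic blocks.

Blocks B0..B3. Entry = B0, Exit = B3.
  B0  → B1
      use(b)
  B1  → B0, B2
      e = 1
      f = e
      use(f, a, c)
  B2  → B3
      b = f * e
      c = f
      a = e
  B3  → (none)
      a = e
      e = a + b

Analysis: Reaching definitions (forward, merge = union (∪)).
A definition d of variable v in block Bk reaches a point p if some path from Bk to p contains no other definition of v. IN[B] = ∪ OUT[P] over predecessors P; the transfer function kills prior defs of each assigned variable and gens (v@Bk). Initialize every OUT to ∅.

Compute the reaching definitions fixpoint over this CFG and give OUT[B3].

Fixpoint table:
  B0:  IN={e@B1, f@B1}  OUT={e@B1, f@B1}
  B1:  IN={e@B1, f@B1}  OUT={e@B1, f@B1}
  B2:  IN={e@B1, f@B1}  OUT={a@B2, b@B2, c@B2, e@B1, f@B1}
  B3:  IN={a@B2, b@B2, c@B2, e@B1, f@B1}  OUT={a@B3, b@B2, c@B2, e@B3, f@B1}

Merge at B3: IN[B3] = OUT[B2] = {a@B2, b@B2, c@B2, e@B1, f@B1}
Applying B3's transfer function to that IN value gives OUT[B3] (row B3 above).

Answer: {a@B3, b@B2, c@B2, e@B3, f@B1}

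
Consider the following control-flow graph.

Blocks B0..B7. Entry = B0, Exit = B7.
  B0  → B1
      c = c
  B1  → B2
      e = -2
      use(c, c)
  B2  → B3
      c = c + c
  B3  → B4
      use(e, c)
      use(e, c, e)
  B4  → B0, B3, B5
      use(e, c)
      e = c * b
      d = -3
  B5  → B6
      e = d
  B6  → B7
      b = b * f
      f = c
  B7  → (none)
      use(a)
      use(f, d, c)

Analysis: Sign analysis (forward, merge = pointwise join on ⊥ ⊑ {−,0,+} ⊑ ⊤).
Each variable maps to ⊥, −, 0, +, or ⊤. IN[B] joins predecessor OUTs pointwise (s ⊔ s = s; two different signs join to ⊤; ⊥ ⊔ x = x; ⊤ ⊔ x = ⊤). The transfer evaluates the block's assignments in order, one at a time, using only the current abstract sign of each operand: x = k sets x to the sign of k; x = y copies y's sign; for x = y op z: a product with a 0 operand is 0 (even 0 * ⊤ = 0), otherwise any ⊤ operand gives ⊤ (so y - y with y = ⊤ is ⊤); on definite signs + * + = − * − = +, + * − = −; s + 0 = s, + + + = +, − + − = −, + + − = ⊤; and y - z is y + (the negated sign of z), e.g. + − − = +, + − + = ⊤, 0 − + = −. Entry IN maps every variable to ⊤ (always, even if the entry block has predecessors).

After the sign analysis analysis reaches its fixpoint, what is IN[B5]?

Answer: {a: ⊤, b: ⊤, c: ⊤, d: -, e: ⊤, f: ⊤}

Working:
Fixpoint table:
  B0:   IN=(all ⊤)   OUT=(all ⊤)
  B1:   IN=(all ⊤)   OUT={e:-; rest ⊤}
  B2:   IN={e:-; rest ⊤}   OUT={e:-; rest ⊤}
  B3:   IN=(all ⊤)   OUT=(all ⊤)
  B4:   IN=(all ⊤)   OUT={d:-; rest ⊤}
  B5:   IN={d:-; rest ⊤}   OUT={d:-, e:-; rest ⊤}
  B6:   IN={d:-, e:-; rest ⊤}   OUT={d:-, e:-; rest ⊤}
  B7:   IN={d:-, e:-; rest ⊤}   OUT={d:-, e:-; rest ⊤}

Merge at B5: IN[B5] = OUT[B4] = {a: ⊤, b: ⊤, c: ⊤, d: -, e: ⊤, f: ⊤}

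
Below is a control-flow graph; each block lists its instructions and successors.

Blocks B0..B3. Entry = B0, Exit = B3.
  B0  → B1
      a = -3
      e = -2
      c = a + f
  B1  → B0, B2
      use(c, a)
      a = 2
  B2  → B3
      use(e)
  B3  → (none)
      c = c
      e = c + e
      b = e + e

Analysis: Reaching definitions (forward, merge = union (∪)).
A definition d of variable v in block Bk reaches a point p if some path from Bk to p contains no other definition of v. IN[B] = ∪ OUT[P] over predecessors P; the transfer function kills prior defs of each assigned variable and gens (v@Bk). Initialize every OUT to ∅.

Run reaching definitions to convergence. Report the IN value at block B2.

Answer: {a@B1, c@B0, e@B0}

Derivation:
Per-block solution:
  B0: | IN={a@B1, c@B0, e@B0} | OUT={a@B0, c@B0, e@B0}
  B1: | IN={a@B0, c@B0, e@B0} | OUT={a@B1, c@B0, e@B0}
  B2: | IN={a@B1, c@B0, e@B0} | OUT={a@B1, c@B0, e@B0}
  B3: | IN={a@B1, c@B0, e@B0} | OUT={a@B1, b@B3, c@B3, e@B3}

Merge at B2: IN[B2] = OUT[B1] = {a@B1, c@B0, e@B0}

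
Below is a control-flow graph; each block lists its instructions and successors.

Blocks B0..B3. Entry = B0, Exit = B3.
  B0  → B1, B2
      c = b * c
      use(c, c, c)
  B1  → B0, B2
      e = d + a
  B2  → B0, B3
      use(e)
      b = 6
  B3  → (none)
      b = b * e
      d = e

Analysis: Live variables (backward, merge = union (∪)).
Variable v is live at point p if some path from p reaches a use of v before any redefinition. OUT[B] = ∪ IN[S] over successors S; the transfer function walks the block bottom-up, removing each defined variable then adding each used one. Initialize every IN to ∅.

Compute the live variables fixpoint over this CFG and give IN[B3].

Fixpoint table:
  B0: | IN={a, b, c, d, e} | OUT={a, b, c, d, e}
  B1: | IN={a, b, c, d} | OUT={a, b, c, d, e}
  B2: | IN={a, c, d, e} | OUT={a, b, c, d, e}
  B3: | IN={b, e} | OUT={}

B3 is the boundary node: OUT[B3] = {}
Applying B3's transfer function to that OUT value gives IN[B3] (row B3 above).

Answer: {b, e}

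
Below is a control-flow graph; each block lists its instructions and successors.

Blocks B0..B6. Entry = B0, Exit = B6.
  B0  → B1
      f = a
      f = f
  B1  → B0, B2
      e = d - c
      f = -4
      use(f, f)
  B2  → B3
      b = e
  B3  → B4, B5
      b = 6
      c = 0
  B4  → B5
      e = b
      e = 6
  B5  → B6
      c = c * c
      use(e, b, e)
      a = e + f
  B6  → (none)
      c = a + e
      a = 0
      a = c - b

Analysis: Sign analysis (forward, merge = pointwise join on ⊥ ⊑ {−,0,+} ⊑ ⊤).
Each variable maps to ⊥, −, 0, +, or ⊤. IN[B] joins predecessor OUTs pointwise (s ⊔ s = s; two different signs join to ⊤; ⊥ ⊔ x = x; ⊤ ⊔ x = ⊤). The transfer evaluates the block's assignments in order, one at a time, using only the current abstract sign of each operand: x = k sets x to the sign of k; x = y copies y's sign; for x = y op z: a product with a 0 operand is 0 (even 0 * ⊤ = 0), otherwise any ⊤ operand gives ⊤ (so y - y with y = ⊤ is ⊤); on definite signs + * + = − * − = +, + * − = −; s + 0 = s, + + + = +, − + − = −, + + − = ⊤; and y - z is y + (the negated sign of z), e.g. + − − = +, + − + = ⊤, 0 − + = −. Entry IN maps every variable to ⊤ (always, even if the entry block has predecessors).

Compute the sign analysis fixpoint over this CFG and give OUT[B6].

Answer: {a: ⊤, b: +, c: ⊤, d: ⊤, e: ⊤, f: -}

Trace:
Per-block solution:
  B0: | IN=(all ⊤) | OUT=(all ⊤)
  B1: | IN=(all ⊤) | OUT={f:-; rest ⊤}
  B2: | IN={f:-; rest ⊤} | OUT={f:-; rest ⊤}
  B3: | IN={f:-; rest ⊤} | OUT={b:+, c:0, f:-; rest ⊤}
  B4: | IN={b:+, c:0, f:-; rest ⊤} | OUT={b:+, c:0, e:+, f:-; rest ⊤}
  B5: | IN={b:+, c:0, f:-; rest ⊤} | OUT={b:+, c:0, f:-; rest ⊤}
  B6: | IN={b:+, c:0, f:-; rest ⊤} | OUT={b:+, f:-; rest ⊤}

Merge at B6: IN[B6] = OUT[B5] = {a: ⊤, b: +, c: 0, d: ⊤, e: ⊤, f: -}
Applying B6's transfer function to that IN value gives OUT[B6] (row B6 above).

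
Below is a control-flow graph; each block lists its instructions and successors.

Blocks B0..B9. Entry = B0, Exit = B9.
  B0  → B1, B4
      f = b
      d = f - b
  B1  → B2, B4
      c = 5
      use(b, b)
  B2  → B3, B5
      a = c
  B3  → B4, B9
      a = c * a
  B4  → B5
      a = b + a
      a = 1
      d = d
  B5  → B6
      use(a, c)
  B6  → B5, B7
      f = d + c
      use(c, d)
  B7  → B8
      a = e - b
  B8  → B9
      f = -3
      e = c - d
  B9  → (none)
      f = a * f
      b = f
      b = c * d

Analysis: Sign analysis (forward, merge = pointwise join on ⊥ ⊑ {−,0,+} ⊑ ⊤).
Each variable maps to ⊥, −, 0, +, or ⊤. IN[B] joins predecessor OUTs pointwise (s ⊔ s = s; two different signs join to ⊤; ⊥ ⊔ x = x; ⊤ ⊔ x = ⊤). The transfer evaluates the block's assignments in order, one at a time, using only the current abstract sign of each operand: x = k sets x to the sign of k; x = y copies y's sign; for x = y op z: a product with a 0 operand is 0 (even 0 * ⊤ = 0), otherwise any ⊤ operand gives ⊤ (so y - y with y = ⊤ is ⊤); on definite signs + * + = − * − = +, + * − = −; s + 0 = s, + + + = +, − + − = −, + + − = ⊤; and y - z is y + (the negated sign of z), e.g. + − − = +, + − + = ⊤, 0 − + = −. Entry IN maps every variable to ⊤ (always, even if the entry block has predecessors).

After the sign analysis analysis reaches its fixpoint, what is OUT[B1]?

Per-block solution:
  B0:   IN=(all ⊤)   OUT=(all ⊤)
  B1:   IN=(all ⊤)   OUT={c:+; rest ⊤}
  B2:   IN={c:+; rest ⊤}   OUT={a:+, c:+; rest ⊤}
  B3:   IN={a:+, c:+; rest ⊤}   OUT={a:+, c:+; rest ⊤}
  B4:   IN=(all ⊤)   OUT={a:+; rest ⊤}
  B5:   IN={a:+; rest ⊤}   OUT={a:+; rest ⊤}
  B6:   IN={a:+; rest ⊤}   OUT={a:+; rest ⊤}
  B7:   IN={a:+; rest ⊤}   OUT=(all ⊤)
  B8:   IN=(all ⊤)   OUT={f:-; rest ⊤}
  B9:   IN=(all ⊤)   OUT=(all ⊤)

Merge at B1: IN[B1] = OUT[B0] = {a: ⊤, b: ⊤, c: ⊤, d: ⊤, e: ⊤, f: ⊤}
Applying B1's transfer function to that IN value gives OUT[B1] (row B1 above).

Answer: {a: ⊤, b: ⊤, c: +, d: ⊤, e: ⊤, f: ⊤}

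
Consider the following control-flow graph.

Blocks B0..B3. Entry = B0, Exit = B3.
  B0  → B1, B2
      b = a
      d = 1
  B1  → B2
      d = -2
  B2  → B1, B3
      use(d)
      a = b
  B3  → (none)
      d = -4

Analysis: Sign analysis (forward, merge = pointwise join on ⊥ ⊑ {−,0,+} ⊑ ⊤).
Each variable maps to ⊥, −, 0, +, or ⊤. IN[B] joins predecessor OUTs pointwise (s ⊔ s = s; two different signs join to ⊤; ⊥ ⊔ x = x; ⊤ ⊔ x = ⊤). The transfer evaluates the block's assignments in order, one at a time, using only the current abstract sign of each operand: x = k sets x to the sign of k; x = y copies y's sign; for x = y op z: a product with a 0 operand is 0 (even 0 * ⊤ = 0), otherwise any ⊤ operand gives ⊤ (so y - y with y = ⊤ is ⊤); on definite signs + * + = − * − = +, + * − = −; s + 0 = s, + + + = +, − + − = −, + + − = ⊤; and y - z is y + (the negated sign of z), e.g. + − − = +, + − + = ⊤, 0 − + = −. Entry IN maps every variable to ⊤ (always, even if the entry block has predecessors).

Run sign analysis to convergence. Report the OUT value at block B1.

Answer: {a: ⊤, b: ⊤, c: ⊤, d: -, e: ⊤, f: ⊤}

Trace:
Fixpoint table:
  B0:  IN=(all ⊤)  OUT={d:+; rest ⊤}
  B1:  IN=(all ⊤)  OUT={d:-; rest ⊤}
  B2:  IN=(all ⊤)  OUT=(all ⊤)
  B3:  IN=(all ⊤)  OUT={d:-; rest ⊤}

Merge at B1: IN[B1] = OUT[B0] ⊔ OUT[B2] = {a: ⊤, b: ⊤, c: ⊤, d: ⊤, e: ⊤, f: ⊤}
Applying B1's transfer function to that IN value gives OUT[B1] (row B1 above).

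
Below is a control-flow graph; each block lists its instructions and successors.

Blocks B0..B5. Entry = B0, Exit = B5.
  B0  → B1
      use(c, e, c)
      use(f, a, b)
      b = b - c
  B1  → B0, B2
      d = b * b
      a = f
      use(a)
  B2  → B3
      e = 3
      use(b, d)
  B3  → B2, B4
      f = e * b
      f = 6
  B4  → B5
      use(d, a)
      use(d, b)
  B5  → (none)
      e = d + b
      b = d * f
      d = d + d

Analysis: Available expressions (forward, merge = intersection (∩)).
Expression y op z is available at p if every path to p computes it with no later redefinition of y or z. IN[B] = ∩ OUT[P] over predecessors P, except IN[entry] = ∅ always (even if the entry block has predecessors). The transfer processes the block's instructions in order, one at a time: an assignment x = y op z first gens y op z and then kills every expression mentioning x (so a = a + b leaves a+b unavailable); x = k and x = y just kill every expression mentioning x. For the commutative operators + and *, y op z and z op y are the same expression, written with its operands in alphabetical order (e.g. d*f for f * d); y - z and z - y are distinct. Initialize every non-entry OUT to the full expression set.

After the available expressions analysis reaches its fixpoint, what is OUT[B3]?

Per-block solution:
  B0:   IN={}   OUT={}
  B1:   IN={}   OUT={b*b}
  B2:   IN={b*b}   OUT={b*b}
  B3:   IN={b*b}   OUT={b*b, b*e}
  B4:   IN={b*b, b*e}   OUT={b*b, b*e}
  B5:   IN={b*b, b*e}   OUT={}

Merge at B3: IN[B3] = OUT[B2] = {b*b}
Applying B3's transfer function to that IN value gives OUT[B3] (row B3 above).

Answer: {b*b, b*e}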